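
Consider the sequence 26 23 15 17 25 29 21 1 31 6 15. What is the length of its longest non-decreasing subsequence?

Let dp[i] be the longest non-decreasing subsequence ending at position i. Then dp = [1, 1, 1, 2, 3, 4, 3, 1, 5, 2, 3].
The maximum is 5; one witness is 15, 17, 25, 29, 31 at positions 3,4,5,6,9.

5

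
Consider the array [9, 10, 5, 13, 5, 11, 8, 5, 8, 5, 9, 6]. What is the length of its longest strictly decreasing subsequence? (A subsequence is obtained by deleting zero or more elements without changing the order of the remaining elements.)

Scanning left to right, the best length ending at each element is: 9→1, 10→1, 5→2, 13→1, 5→2, 11→2, 8→3, 5→4, 8→3, 5→4, 9→3, 6→4.
So the longest decreasing subsequence has length 4, e.g. 13, 11, 8, 5.

4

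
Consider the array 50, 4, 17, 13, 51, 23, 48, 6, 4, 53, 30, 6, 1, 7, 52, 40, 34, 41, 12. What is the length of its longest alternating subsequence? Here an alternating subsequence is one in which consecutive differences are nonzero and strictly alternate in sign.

Track the best alternating length ending on an up-step vs a down-step at each position: up/down = 1/1, 1/2, 3/2, 3/4, 5/1, 5/6, 7/6, 3/8, 1/8, 9/1, 9/10, 9/10, 1/10, 11/10, 11/10, 11/12, 11/12, 13/12, 11/14.
The maximum over both is 14; one such subsequence is 50, 4, 17, 13, 51, 23, 48, 6, 53, 30, 52, 40, 41, 12.

14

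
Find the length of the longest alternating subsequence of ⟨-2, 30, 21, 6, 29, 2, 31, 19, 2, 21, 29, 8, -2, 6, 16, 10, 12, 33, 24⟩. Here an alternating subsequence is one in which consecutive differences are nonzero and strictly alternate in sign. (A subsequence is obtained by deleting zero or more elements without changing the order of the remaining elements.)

13

A longest alternating subsequence is -2, 30, 21, 29, 2, 31, 19, 21, 8, 16, 10, 33, 24 (positions 1,2,3,5,6,7,8,10,12,15,16,18,19); its 12 consecutive differences strictly alternate in sign, and length 13 is optimal.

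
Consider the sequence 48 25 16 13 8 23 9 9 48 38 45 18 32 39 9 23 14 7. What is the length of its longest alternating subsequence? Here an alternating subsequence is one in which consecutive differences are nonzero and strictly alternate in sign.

Track the best alternating length ending on an up-step vs a down-step at each position: up/down = 1/1, 1/2, 1/2, 1/2, 1/2, 3/2, 3/4, 3/4, 5/1, 5/6, 7/6, 5/8, 9/8, 9/8, 3/10, 11/10, 11/12, 1/12.
The maximum over both is 12; one such subsequence is 48, 16, 23, 9, 48, 38, 45, 18, 32, 9, 23, 14.

12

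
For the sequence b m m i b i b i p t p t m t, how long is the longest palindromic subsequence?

One longest palindromic subsequence is mibibim (positions 3,4,5,6,7,8,13); it reads the same forward and backward, and the interval DP gives dp[1][14] = 7.

7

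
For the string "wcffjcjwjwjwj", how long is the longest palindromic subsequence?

7

Using dp[i][j] = 2 + dp[i+1][j−1] if the ends match, else max(dp[i+1][j], dp[i][j−1]):
dp[1][13] = 7. A witness is jwjwjwj at positions 5,8,9,10,11,12,13.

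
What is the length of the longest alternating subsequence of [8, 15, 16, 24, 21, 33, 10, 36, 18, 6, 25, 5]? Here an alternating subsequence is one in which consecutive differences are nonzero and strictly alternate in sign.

9

A longest alternating subsequence is 8, 24, 21, 33, 10, 36, 18, 25, 5 (positions 1,4,5,6,7,8,9,11,12); its 8 consecutive differences strictly alternate in sign, and length 9 is optimal.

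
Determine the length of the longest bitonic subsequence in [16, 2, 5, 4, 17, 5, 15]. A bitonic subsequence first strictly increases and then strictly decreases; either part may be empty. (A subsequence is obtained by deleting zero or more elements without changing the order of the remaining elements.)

4

Let inc[i] be the LIS ending at i and dec[i] the longest strictly decreasing subsequence starting at i. inc = [1, 1, 2, 2, 3, 3, 4], dec = [3, 1, 2, 1, 2, 1, 1].
max_i inc[i]+dec[i]−1 = 4, with one witness 2, 5, 17, 15.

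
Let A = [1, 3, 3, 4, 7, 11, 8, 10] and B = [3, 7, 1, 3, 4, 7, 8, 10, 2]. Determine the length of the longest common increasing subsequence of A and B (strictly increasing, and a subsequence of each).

6

For each value that appears in both, track the longest common increasing run ending there.
The best achievable length is 6; one witness is 1, 3, 4, 7, 8, 10 (A-positions 1,2,4,5,7,8, B-positions 3,4,5,6,7,8).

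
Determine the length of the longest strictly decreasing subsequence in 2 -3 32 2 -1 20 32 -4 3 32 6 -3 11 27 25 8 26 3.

Scanning left to right, the best length ending at each element is: 2→1, -3→2, 32→1, 2→2, -1→3, 20→2, 32→1, -4→4, 3→3, 32→1, 6→3, -3→4, 11→3, 27→2, 25→3, 8→4, 26→3, 3→5.
So the longest decreasing subsequence has length 5, e.g. 32, 20, 11, 8, 3.

5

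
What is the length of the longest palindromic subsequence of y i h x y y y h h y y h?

8

One longest palindromic subsequence is hyyhhyyh (positions 3,5,6,8,9,10,11,12); it reads the same forward and backward, and the interval DP gives dp[1][12] = 8.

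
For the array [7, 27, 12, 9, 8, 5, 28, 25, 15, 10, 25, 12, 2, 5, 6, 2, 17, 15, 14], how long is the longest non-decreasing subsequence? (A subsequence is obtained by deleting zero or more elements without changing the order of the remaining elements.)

5

Scanning left to right, the best length ending at each element is: 7→1, 27→2, 12→2, 9→2, 8→2, 5→1, 28→3, 25→3, 15→3, 10→3, 25→4, 12→4, 2→1, 5→2, 6→3, 2→2, 17→5, 15→5, 14→5.
So the longest non-decreasing subsequence has length 5, e.g. 7, 9, 10, 12, 17.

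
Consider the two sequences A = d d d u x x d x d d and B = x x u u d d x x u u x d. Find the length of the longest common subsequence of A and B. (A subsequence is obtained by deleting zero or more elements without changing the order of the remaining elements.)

A longest common subsequence is ddxxxd (length 6); the LCS DP confirms no longer common subsequence exists.

6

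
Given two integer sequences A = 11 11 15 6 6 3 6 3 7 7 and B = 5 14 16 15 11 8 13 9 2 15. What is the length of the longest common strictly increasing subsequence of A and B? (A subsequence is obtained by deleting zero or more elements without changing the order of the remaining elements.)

2

For each value that appears in both, track the longest common increasing run ending there.
The best achievable length is 2; one witness is 11, 15 (A-positions 1,3, B-positions 5,10).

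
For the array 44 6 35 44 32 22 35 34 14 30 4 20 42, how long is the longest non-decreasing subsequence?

4

Scanning left to right, the best length ending at each element is: 44→1, 6→1, 35→2, 44→3, 32→2, 22→2, 35→3, 34→3, 14→2, 30→3, 4→1, 20→3, 42→4.
So the longest non-decreasing subsequence has length 4, e.g. 6, 35, 35, 42.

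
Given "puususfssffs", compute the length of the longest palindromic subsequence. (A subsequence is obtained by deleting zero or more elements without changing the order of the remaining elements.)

Using dp[i][j] = 2 + dp[i+1][j−1] if the ends match, else max(dp[i+1][j], dp[i][j−1]):
dp[1][12] = 6. A witness is sfssfs at positions 4,7,8,9,11,12.

6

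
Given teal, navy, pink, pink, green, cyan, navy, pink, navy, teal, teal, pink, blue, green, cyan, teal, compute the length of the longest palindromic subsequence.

One longest palindromic subsequence is teal cyan pink teal teal pink cyan teal (positions 1,6,8,10,11,12,15,16); it reads the same forward and backward, and the interval DP gives dp[1][16] = 8.

8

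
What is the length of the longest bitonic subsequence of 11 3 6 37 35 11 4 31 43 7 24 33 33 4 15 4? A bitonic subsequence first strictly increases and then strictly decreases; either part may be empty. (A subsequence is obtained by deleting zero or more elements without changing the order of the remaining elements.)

8

Let inc[i] be the LIS ending at i and dec[i] the longest strictly decreasing subsequence starting at i. inc = [1, 1, 2, 3, 3, 3, 2, 4, 5, 3, 4, 5, 5, 2, 4, 2], dec = [3, 1, 2, 6, 5, 3, 1, 4, 4, 2, 3, 3, 3, 1, 2, 1].
max_i inc[i]+dec[i]−1 = 8, with one witness 3, 6, 37, 35, 31, 24, 15, 4.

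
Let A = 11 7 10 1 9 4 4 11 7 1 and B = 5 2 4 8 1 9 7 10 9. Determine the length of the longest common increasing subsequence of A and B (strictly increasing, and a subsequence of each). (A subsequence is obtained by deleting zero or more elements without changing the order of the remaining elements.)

For each value that appears in both, track the longest common increasing run ending there.
The best achievable length is 2; one witness is 1, 9 (A-positions 4,5, B-positions 5,6).

2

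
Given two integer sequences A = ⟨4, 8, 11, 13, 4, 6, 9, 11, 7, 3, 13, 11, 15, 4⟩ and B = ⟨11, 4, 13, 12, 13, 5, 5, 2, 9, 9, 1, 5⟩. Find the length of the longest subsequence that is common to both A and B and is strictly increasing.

A longest common strictly increasing subsequence is 11, 13 (length 2); it appears in order in both A and B, and no longer such subsequence exists.

2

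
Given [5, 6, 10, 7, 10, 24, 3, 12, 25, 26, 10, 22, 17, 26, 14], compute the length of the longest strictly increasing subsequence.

One longest increasing subsequence is 5, 6, 7, 10, 24, 25, 26 (positions 1,2,4,5,6,9,10), of length 7; no longer one exists.

7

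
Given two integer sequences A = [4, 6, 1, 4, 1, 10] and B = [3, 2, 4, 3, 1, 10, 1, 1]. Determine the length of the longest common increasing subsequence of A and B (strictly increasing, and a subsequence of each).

For each value that appears in both, track the longest common increasing run ending there.
The best achievable length is 2; one witness is 4, 10 (A-positions 1,6, B-positions 3,6).

2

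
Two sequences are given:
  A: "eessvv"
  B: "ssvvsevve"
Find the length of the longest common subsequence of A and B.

A longest common subsequence is ssvv (length 4); the LCS DP confirms no longer common subsequence exists.

4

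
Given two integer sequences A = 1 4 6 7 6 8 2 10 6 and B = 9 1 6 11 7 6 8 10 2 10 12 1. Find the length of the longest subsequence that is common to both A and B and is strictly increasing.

A longest common strictly increasing subsequence is 1, 6, 7, 8, 10 (length 5); it appears in order in both A and B, and no longer such subsequence exists.

5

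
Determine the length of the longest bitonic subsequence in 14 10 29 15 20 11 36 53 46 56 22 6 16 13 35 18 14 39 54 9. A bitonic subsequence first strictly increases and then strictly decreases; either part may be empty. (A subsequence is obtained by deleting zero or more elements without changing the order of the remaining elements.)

10

One longest bitonic subsequence is 14, 15, 20, 36, 53, 46, 35, 18, 14, 9 (positions 1,4,5,7,8,9,15,16,17,20): it rises to 53 then falls. Length 10 is optimal.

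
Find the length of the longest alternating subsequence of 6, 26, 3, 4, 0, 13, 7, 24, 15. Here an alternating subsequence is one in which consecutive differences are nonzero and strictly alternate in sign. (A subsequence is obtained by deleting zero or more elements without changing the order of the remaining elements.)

Track the best alternating length ending on an up-step vs a down-step at each position: up/down = 1/1, 2/1, 1/3, 4/3, 1/5, 6/3, 6/7, 8/3, 8/9.
The maximum over both is 9; one such subsequence is 6, 26, 3, 4, 0, 13, 7, 24, 15.

9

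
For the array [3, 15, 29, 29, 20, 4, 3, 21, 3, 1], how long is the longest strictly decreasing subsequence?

One longest decreasing subsequence is 29, 20, 4, 3, 1 (positions 3,5,6,7,10), of length 5; no longer one exists.

5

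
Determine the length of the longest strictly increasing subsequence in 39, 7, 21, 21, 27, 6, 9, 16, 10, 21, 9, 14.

4

Let dp[i] be the longest increasing subsequence ending at position i. Then dp = [1, 1, 2, 2, 3, 1, 2, 3, 3, 4, 2, 4].
The maximum is 4; one witness is 7, 9, 16, 21 at positions 2,7,8,10.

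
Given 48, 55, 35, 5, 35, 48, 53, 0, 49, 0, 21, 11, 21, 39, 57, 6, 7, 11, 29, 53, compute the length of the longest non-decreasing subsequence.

One longest non-decreasing subsequence is 0, 0, 6, 7, 11, 29, 53 (positions 8,10,16,17,18,19,20), of length 7; no longer one exists.

7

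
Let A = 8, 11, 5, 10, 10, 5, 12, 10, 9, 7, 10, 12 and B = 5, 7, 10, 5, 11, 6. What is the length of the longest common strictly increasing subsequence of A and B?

3

For each value that appears in both, track the longest common increasing run ending there.
The best achievable length is 3; one witness is 5, 7, 10 (A-positions 3,10,11, B-positions 1,2,3).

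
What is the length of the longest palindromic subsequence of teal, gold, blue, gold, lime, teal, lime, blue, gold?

7

Using dp[i][j] = 2 + dp[i+1][j−1] if the ends match, else max(dp[i+1][j], dp[i][j−1]):
dp[1][9] = 7. A witness is gold blue lime teal lime blue gold at positions 2,3,5,6,7,8,9.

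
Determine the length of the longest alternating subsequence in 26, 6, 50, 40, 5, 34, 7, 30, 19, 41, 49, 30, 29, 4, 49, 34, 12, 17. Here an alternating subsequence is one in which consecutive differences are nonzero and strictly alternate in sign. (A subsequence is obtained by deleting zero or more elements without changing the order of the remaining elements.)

13

Track the best alternating length ending on an up-step vs a down-step at each position: up/down = 1/1, 1/2, 3/1, 3/4, 1/4, 5/4, 5/6, 7/6, 7/8, 9/4, 9/4, 9/10, 9/10, 1/10, 11/4, 11/12, 11/12, 13/12.
The maximum over both is 13; one such subsequence is 26, 6, 50, 5, 34, 7, 30, 19, 41, 30, 49, 12, 17.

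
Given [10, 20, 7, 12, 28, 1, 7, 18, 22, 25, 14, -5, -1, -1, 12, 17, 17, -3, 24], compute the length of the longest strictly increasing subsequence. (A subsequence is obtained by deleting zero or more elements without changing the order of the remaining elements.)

Let dp[i] be the longest increasing subsequence ending at position i. Then dp = [1, 2, 1, 2, 3, 1, 2, 3, 4, 5, 3, 1, 2, 2, 3, 4, 4, 2, 5].
The maximum is 5; one witness is 10, 12, 18, 22, 25 at positions 1,4,8,9,10.

5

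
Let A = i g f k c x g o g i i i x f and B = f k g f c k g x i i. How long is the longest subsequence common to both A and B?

Backtracking the LCS table gives one alignment: g (A2,B3) → f (A3,B4) → k (A4,B6) → x (A6,B8) → i (A11,B9) → i (A12,B10).
So the longest common subsequence has length 6.

6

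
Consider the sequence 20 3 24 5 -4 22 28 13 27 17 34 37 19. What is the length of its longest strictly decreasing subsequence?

Let dp[i] be the longest decreasing subsequence ending at position i. Then dp = [1, 2, 1, 2, 3, 2, 1, 3, 2, 3, 1, 1, 3].
The maximum is 3; one witness is 20, 3, -4 at positions 1,2,5.

3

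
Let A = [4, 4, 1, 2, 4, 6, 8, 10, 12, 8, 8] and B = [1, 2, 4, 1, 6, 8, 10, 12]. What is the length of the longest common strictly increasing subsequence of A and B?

7

A longest common strictly increasing subsequence is 1, 2, 4, 6, 8, 10, 12 (length 7); it appears in order in both A and B, and no longer such subsequence exists.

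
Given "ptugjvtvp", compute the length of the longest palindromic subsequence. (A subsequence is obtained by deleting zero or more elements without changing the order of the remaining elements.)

Using dp[i][j] = 2 + dp[i+1][j−1] if the ends match, else max(dp[i+1][j], dp[i][j−1]):
dp[1][9] = 5. A witness is pvtvp at positions 1,6,7,8,9.

5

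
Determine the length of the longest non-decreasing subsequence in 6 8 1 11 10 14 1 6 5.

Scanning left to right, the best length ending at each element is: 6→1, 8→2, 1→1, 11→3, 10→3, 14→4, 1→2, 6→3, 5→3.
So the longest non-decreasing subsequence has length 4, e.g. 6, 8, 11, 14.

4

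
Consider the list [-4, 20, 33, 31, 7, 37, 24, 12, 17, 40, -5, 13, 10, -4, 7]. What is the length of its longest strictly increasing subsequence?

5

Let dp[i] be the longest increasing subsequence ending at position i. Then dp = [1, 2, 3, 3, 2, 4, 3, 3, 4, 5, 1, 4, 3, 2, 3].
The maximum is 5; one witness is -4, 20, 33, 37, 40 at positions 1,2,3,6,10.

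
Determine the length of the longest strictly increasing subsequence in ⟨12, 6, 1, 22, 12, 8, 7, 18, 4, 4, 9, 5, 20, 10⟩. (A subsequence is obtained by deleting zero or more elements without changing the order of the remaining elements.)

4

Scanning left to right, the best length ending at each element is: 12→1, 6→1, 1→1, 22→2, 12→2, 8→2, 7→2, 18→3, 4→2, 4→2, 9→3, 5→3, 20→4, 10→4.
So the longest increasing subsequence has length 4, e.g. 6, 12, 18, 20.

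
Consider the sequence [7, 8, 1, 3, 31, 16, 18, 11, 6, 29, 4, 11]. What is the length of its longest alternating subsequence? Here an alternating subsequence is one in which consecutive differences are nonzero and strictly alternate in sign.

10

Track the best alternating length ending on an up-step vs a down-step at each position: up/down = 1/1, 2/1, 1/3, 4/3, 4/1, 4/5, 6/5, 4/7, 4/7, 8/5, 4/9, 10/9.
The maximum over both is 10; one such subsequence is 7, 8, 1, 31, 16, 18, 11, 29, 4, 11.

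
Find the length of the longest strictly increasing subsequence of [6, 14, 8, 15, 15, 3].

3

Scanning left to right, the best length ending at each element is: 6→1, 14→2, 8→2, 15→3, 15→3, 3→1.
So the longest increasing subsequence has length 3, e.g. 6, 14, 15.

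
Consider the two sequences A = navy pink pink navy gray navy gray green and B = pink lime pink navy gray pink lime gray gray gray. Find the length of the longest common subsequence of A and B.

5

A longest common subsequence is pink, pink, navy, gray, gray (length 5); the LCS DP confirms no longer common subsequence exists.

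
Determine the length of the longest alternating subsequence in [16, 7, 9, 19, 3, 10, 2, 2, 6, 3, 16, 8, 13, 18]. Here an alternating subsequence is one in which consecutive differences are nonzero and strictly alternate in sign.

Track the best alternating length ending on an up-step vs a down-step at each position: up/down = 1/1, 1/2, 3/2, 3/1, 1/4, 5/4, 1/6, 1/6, 7/6, 7/8, 9/4, 9/10, 11/10, 11/4.
The maximum over both is 11; one such subsequence is 16, 7, 9, 3, 10, 2, 6, 3, 16, 8, 13.

11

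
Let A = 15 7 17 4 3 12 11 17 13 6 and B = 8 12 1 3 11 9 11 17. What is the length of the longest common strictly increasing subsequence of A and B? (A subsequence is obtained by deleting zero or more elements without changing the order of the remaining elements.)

3

For each value that appears in both, track the longest common increasing run ending there.
The best achievable length is 3; one witness is 3, 11, 17 (A-positions 5,7,8, B-positions 4,5,8).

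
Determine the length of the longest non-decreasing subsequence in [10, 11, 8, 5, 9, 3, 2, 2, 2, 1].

3

Let dp[i] be the longest non-decreasing subsequence ending at position i. Then dp = [1, 2, 1, 1, 2, 1, 1, 2, 3, 1].
The maximum is 3; one witness is 2, 2, 2 at positions 7,8,9.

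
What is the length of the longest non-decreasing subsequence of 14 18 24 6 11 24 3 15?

4

Scanning left to right, the best length ending at each element is: 14→1, 18→2, 24→3, 6→1, 11→2, 24→4, 3→1, 15→3.
So the longest non-decreasing subsequence has length 4, e.g. 14, 18, 24, 24.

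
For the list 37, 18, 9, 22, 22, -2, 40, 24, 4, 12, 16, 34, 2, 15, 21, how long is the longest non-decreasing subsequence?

5

Scanning left to right, the best length ending at each element is: 37→1, 18→1, 9→1, 22→2, 22→3, -2→1, 40→4, 24→4, 4→2, 12→3, 16→4, 34→5, 2→2, 15→4, 21→5.
So the longest non-decreasing subsequence has length 5, e.g. 18, 22, 22, 24, 34.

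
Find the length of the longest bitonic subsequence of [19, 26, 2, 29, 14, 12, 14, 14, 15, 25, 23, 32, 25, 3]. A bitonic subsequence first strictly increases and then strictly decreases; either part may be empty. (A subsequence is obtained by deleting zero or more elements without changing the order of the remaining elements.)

8

One longest bitonic subsequence is 2, 12, 14, 15, 25, 32, 25, 3 (positions 3,6,7,9,10,12,13,14): it rises to 32 then falls. Length 8 is optimal.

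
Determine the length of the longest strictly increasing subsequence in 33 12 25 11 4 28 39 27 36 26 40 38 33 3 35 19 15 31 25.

5

One longest increasing subsequence is 12, 25, 28, 39, 40 (positions 2,3,6,7,11), of length 5; no longer one exists.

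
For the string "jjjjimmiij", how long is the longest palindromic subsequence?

One longest palindromic subsequence is jimmij (positions 1,5,6,7,9,10); it reads the same forward and backward, and the interval DP gives dp[1][10] = 6.

6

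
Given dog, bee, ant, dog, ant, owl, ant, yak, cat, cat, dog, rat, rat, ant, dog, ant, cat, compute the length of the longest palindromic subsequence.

9

Using dp[i][j] = 2 + dp[i+1][j−1] if the ends match, else max(dp[i+1][j], dp[i][j−1]):
dp[1][17] = 9. A witness is dog ant dog ant owl ant dog ant dog at positions 1,3,4,5,6,7,11,14,15.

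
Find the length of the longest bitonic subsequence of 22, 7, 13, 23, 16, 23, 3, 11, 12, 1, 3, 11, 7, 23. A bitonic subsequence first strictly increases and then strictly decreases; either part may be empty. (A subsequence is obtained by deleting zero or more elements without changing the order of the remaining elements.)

7

Let inc[i] be the LIS ending at i and dec[i] the longest strictly decreasing subsequence starting at i. inc = [1, 1, 2, 3, 3, 4, 1, 2, 3, 1, 2, 3, 3, 4], dec = [5, 3, 4, 5, 4, 4, 2, 2, 3, 1, 1, 2, 1, 1].
max_i inc[i]+dec[i]−1 = 7, with one witness 7, 13, 23, 16, 12, 11, 7.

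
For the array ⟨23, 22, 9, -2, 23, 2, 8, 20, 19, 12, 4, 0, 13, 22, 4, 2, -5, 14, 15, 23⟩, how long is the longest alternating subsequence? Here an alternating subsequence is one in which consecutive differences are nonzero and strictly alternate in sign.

A longest alternating subsequence is 23, 22, 23, 2, 20, 12, 13, 4, 14 (positions 1,2,5,6,8,10,13,15,18); its 8 consecutive differences strictly alternate in sign, and length 9 is optimal.

9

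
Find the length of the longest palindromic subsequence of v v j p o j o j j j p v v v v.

Using dp[i][j] = 2 + dp[i+1][j−1] if the ends match, else max(dp[i+1][j], dp[i][j−1]):
dp[1][15] = 10. A witness is vvpjjjjpvv at positions 1,2,4,6,8,9,10,11,14,15.

10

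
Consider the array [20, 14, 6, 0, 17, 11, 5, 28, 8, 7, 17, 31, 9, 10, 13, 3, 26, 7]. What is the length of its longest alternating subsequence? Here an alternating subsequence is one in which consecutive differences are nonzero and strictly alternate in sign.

12

Track the best alternating length ending on an up-step vs a down-step at each position: up/down = 1/1, 1/2, 1/2, 1/2, 3/2, 3/4, 3/4, 5/1, 5/6, 5/6, 7/6, 7/1, 7/8, 9/8, 9/8, 3/10, 11/8, 11/12.
The maximum over both is 12; one such subsequence is 20, 14, 17, 11, 28, 8, 17, 9, 10, 3, 26, 7.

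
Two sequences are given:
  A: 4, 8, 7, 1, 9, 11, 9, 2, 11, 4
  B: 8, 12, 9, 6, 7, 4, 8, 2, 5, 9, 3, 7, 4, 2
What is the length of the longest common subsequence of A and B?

4

Backtracking the LCS table gives one alignment: 4 (A1,B6) → 8 (A2,B7) → 7 (A3,B12) → 2 (A8,B14).
So the longest common subsequence has length 4.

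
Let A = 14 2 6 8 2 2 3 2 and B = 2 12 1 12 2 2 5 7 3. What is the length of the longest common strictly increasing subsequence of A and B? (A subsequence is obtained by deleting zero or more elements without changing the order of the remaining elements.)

2

A longest common strictly increasing subsequence is 2, 3 (length 2); it appears in order in both A and B, and no longer such subsequence exists.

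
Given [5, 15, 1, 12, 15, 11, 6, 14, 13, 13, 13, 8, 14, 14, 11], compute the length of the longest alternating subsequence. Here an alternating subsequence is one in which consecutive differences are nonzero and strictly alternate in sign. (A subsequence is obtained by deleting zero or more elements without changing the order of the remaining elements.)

9

A longest alternating subsequence is 5, 15, 1, 12, 11, 14, 13, 14, 11 (positions 1,2,3,4,6,8,9,13,15); its 8 consecutive differences strictly alternate in sign, and length 9 is optimal.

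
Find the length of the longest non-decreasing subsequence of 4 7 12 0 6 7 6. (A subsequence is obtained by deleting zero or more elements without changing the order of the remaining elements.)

3

Let dp[i] be the longest non-decreasing subsequence ending at position i. Then dp = [1, 2, 3, 1, 2, 3, 3].
The maximum is 3; one witness is 4, 7, 12 at positions 1,2,3.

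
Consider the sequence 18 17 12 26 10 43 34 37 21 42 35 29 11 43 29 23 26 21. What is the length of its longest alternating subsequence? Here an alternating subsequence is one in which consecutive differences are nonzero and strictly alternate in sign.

A longest alternating subsequence is 18, 17, 26, 10, 43, 34, 37, 21, 42, 35, 43, 23, 26, 21 (positions 1,2,4,5,6,7,8,9,10,11,14,16,17,18); its 13 consecutive differences strictly alternate in sign, and length 14 is optimal.

14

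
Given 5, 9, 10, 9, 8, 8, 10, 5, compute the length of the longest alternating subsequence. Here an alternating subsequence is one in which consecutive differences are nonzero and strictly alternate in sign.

5

A longest alternating subsequence is 5, 10, 9, 10, 5 (positions 1,3,4,7,8); its 4 consecutive differences strictly alternate in sign, and length 5 is optimal.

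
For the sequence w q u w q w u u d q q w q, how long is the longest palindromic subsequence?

One longest palindromic subsequence is wquwqwuqw (positions 1,2,3,4,5,6,8,11,12); it reads the same forward and backward, and the interval DP gives dp[1][13] = 9.

9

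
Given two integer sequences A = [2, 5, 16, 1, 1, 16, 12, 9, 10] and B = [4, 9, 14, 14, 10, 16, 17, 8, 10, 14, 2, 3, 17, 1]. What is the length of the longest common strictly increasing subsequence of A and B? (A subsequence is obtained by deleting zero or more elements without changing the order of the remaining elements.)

For each value that appears in both, track the longest common increasing run ending there.
The best achievable length is 2; one witness is 9, 10 (A-positions 8,9, B-positions 2,5).

2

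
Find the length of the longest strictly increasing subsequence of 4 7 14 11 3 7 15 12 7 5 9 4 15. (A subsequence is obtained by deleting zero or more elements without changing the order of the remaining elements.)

One longest increasing subsequence is 4, 7, 11, 12, 15 (positions 1,2,4,8,13), of length 5; no longer one exists.

5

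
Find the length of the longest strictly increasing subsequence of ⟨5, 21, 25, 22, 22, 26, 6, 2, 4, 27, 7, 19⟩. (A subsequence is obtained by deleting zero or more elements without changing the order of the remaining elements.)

5

Scanning left to right, the best length ending at each element is: 5→1, 21→2, 25→3, 22→3, 22→3, 26→4, 6→2, 2→1, 4→2, 27→5, 7→3, 19→4.
So the longest increasing subsequence has length 5, e.g. 5, 21, 25, 26, 27.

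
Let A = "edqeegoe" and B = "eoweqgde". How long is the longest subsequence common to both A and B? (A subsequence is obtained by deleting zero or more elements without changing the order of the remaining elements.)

A longest common subsequence is eqge (length 4); the LCS DP confirms no longer common subsequence exists.

4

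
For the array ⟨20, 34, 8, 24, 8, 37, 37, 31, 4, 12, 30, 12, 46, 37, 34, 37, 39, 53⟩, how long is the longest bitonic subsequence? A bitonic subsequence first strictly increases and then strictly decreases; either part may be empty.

One longest bitonic subsequence is 20, 24, 31, 34, 37, 39, 53 (positions 1,4,8,15,16,17,18): it rises to 53 then falls. Length 7 is optimal.

7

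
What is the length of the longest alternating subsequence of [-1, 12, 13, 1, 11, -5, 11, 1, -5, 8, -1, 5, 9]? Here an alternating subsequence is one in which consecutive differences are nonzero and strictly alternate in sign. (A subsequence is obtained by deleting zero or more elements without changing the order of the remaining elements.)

10

Track the best alternating length ending on an up-step vs a down-step at each position: up/down = 1/1, 2/1, 2/1, 2/3, 4/3, 1/5, 6/3, 6/7, 1/7, 8/7, 8/9, 10/9, 10/7.
The maximum over both is 10; one such subsequence is -1, 12, 1, 11, -5, 11, 1, 8, -1, 5.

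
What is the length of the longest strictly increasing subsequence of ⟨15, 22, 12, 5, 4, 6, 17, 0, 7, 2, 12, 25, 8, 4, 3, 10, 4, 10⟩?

Let dp[i] be the longest increasing subsequence ending at position i. Then dp = [1, 2, 1, 1, 1, 2, 3, 1, 3, 2, 4, 5, 4, 3, 3, 5, 4, 5].
The maximum is 5; one witness is 5, 6, 7, 12, 25 at positions 4,6,9,11,12.

5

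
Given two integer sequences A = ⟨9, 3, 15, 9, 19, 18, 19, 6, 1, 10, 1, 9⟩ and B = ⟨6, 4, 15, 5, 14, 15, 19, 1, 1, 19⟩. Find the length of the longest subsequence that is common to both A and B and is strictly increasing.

2

A longest common strictly increasing subsequence is 15, 19 (length 2); it appears in order in both A and B, and no longer such subsequence exists.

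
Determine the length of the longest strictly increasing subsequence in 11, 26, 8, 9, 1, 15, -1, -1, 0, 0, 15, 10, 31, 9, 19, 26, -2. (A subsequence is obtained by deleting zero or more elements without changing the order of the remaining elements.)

Let dp[i] be the longest increasing subsequence ending at position i. Then dp = [1, 2, 1, 2, 1, 3, 1, 1, 2, 2, 3, 3, 4, 3, 4, 5, 1].
The maximum is 5; one witness is 8, 9, 15, 19, 26 at positions 3,4,6,15,16.

5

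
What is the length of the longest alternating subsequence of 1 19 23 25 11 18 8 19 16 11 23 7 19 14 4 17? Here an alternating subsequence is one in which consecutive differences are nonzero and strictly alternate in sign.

12

A longest alternating subsequence is 1, 19, 11, 18, 8, 19, 16, 23, 7, 19, 14, 17 (positions 1,2,5,6,7,8,9,11,12,13,14,16); its 11 consecutive differences strictly alternate in sign, and length 12 is optimal.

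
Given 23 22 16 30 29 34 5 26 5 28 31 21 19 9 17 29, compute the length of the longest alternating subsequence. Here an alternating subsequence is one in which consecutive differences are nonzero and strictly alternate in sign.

Track the best alternating length ending on an up-step vs a down-step at each position: up/down = 1/1, 1/2, 1/2, 3/1, 3/4, 5/1, 1/6, 7/6, 1/8, 9/6, 9/6, 9/10, 9/10, 9/10, 11/10, 11/10.
The maximum over both is 11; one such subsequence is 23, 22, 30, 29, 34, 5, 26, 5, 28, 9, 17.

11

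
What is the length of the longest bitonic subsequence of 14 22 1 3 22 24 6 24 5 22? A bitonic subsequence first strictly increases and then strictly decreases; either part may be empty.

One longest bitonic subsequence is 1, 3, 22, 24, 6, 5 (positions 3,4,5,6,7,9): it rises to 24 then falls. Length 6 is optimal.

6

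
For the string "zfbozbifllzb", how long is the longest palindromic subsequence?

Using dp[i][j] = 2 + dp[i+1][j−1] if the ends match, else max(dp[i+1][j], dp[i][j−1]):
dp[1][12] = 7. A witness is zfbzbfz at positions 1,2,3,5,6,8,11.

7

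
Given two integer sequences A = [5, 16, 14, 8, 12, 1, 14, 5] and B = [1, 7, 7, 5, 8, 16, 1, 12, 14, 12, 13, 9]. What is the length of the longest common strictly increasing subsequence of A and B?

4

For each value that appears in both, track the longest common increasing run ending there.
The best achievable length is 4; one witness is 5, 8, 12, 14 (A-positions 1,4,5,7, B-positions 4,5,8,9).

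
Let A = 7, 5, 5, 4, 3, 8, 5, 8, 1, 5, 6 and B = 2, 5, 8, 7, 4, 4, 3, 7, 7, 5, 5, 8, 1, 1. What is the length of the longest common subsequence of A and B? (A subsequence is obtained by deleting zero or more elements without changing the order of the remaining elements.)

6

A longest common subsequence is 7, 4, 3, 5, 8, 1 (length 6); the LCS DP confirms no longer common subsequence exists.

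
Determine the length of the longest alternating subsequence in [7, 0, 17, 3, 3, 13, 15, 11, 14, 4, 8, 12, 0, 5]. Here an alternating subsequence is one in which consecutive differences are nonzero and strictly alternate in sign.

A longest alternating subsequence is 7, 0, 17, 3, 13, 11, 14, 4, 8, 0, 5 (positions 1,2,3,4,6,8,9,10,11,13,14); its 10 consecutive differences strictly alternate in sign, and length 11 is optimal.

11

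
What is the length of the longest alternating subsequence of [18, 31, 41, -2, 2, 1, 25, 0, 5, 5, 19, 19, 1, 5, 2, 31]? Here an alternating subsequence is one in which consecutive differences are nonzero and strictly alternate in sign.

Track the best alternating length ending on an up-step vs a down-step at each position: up/down = 1/1, 2/1, 2/1, 1/3, 4/3, 4/5, 6/3, 4/7, 8/7, 8/7, 8/7, 8/7, 8/9, 10/9, 10/11, 12/3.
The maximum over both is 12; one such subsequence is 18, 31, -2, 2, 1, 25, 0, 5, 1, 5, 2, 31.

12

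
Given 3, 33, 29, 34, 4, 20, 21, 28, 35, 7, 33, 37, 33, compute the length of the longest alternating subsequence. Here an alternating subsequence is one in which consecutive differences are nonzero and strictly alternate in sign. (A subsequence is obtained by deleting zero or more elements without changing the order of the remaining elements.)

9

Track the best alternating length ending on an up-step vs a down-step at each position: up/down = 1/1, 2/1, 2/3, 4/1, 2/5, 6/5, 6/5, 6/5, 6/1, 6/7, 8/7, 8/1, 8/9.
The maximum over both is 9; one such subsequence is 3, 33, 29, 34, 4, 20, 7, 37, 33.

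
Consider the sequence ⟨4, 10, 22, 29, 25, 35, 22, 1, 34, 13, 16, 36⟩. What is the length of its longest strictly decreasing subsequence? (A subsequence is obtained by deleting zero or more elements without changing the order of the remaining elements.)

4

Scanning left to right, the best length ending at each element is: 4→1, 10→1, 22→1, 29→1, 25→2, 35→1, 22→3, 1→4, 34→2, 13→4, 16→4, 36→1.
So the longest decreasing subsequence has length 4, e.g. 29, 25, 22, 1.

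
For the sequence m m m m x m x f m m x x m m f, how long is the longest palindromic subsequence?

11

Using dp[i][j] = 2 + dp[i+1][j−1] if the ends match, else max(dp[i+1][j], dp[i][j−1]):
dp[1][15] = 11. A witness is mmmmxmxmmmm at positions 1,2,3,4,5,6,7,9,10,13,14.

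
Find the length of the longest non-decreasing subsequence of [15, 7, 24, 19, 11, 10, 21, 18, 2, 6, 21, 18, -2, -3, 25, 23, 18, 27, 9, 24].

One longest non-decreasing subsequence is 15, 19, 21, 21, 25, 27 (positions 1,4,7,11,15,18), of length 6; no longer one exists.

6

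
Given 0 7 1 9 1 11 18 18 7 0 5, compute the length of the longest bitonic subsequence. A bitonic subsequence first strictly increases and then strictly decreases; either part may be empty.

Let inc[i] be the LIS ending at i and dec[i] the longest strictly decreasing subsequence starting at i. inc = [1, 2, 2, 3, 2, 4, 5, 5, 3, 1, 3], dec = [1, 3, 2, 3, 2, 3, 3, 3, 2, 1, 1].
max_i inc[i]+dec[i]−1 = 7, with one witness 0, 7, 9, 11, 18, 7, 5.

7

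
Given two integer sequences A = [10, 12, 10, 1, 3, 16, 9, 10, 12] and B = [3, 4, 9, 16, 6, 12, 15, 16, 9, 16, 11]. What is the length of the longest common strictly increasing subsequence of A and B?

For each value that appears in both, track the longest common increasing run ending there.
The best achievable length is 3; one witness is 3, 9, 12 (A-positions 5,7,9, B-positions 1,3,6).

3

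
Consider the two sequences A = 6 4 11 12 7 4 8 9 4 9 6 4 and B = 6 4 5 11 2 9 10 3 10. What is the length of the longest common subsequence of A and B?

Backtracking the LCS table gives one alignment: 6 (A1,B1) → 4 (A2,B2) → 11 (A3,B4) → 9 (A8,B6).
So the longest common subsequence has length 4.

4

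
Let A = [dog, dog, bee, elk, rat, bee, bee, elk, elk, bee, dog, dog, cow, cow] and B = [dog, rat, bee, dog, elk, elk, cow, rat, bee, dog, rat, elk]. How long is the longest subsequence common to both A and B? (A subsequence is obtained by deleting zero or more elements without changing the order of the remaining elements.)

7

A longest common subsequence is dog, rat, bee, elk, elk, bee, dog (length 7); the LCS DP confirms no longer common subsequence exists.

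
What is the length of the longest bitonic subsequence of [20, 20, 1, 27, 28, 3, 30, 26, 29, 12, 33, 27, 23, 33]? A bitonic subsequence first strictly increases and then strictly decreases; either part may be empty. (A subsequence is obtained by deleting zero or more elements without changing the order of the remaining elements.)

7

Let inc[i] be the LIS ending at i and dec[i] the longest strictly decreasing subsequence starting at i. inc = [1, 1, 1, 2, 3, 2, 4, 3, 4, 3, 5, 4, 4, 5], dec = [2, 2, 1, 3, 3, 1, 4, 2, 3, 1, 3, 2, 1, 1].
max_i inc[i]+dec[i]−1 = 7, with one witness 20, 27, 28, 30, 29, 27, 23.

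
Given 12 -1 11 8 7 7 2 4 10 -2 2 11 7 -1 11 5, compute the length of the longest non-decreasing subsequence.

6

Let dp[i] be the longest non-decreasing subsequence ending at position i. Then dp = [1, 1, 2, 2, 2, 3, 2, 3, 4, 1, 3, 5, 4, 2, 6, 4].
The maximum is 6; one witness is -1, 7, 7, 10, 11, 11 at positions 2,5,6,9,12,15.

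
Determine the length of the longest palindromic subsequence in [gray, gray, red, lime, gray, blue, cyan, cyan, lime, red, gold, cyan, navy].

One longest palindromic subsequence is red lime cyan cyan lime red (positions 3,4,7,8,9,10); it reads the same forward and backward, and the interval DP gives dp[1][13] = 6.

6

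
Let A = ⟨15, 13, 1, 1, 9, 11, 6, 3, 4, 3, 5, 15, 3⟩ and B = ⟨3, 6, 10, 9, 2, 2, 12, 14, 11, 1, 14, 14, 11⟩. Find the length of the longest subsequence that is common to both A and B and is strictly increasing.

A longest common strictly increasing subsequence is 9, 11 (length 2); it appears in order in both A and B, and no longer such subsequence exists.

2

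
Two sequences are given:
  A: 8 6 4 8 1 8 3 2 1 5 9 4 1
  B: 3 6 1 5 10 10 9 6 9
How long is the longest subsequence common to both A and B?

4

Backtracking the LCS table gives one alignment: 6 (A2,B2) → 1 (A9,B3) → 5 (A10,B4) → 9 (A11,B9).
So the longest common subsequence has length 4.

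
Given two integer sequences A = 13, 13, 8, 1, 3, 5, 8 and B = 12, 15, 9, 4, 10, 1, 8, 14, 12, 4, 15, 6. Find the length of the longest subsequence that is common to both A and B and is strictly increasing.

2

A longest common strictly increasing subsequence is 1, 8 (length 2); it appears in order in both A and B, and no longer such subsequence exists.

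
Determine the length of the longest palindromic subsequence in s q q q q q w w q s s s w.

Using dp[i][j] = 2 + dp[i+1][j−1] if the ends match, else max(dp[i+1][j], dp[i][j−1]):
dp[1][13] = 8. A witness is sqqqqqqs at positions 1,2,3,4,5,6,9,12.

8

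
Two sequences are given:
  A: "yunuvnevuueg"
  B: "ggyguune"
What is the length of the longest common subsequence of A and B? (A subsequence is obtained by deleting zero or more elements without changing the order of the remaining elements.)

5

A longest common subsequence is yuune (length 5); the LCS DP confirms no longer common subsequence exists.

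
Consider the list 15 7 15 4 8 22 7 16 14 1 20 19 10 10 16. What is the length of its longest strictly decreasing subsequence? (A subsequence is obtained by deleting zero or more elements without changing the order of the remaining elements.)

4

Let dp[i] be the longest decreasing subsequence ending at position i. Then dp = [1, 2, 1, 3, 2, 1, 3, 2, 3, 4, 2, 3, 4, 4, 4].
The maximum is 4; one witness is 15, 7, 4, 1 at positions 1,2,4,10.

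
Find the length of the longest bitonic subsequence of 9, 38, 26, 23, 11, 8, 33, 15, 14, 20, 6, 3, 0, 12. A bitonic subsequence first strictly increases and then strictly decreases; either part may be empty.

9

Let inc[i] be the LIS ending at i and dec[i] the longest strictly decreasing subsequence starting at i. inc = [1, 2, 2, 2, 2, 1, 3, 3, 3, 4, 1, 1, 1, 3], dec = [5, 8, 7, 6, 5, 4, 6, 5, 4, 4, 3, 2, 1, 1].
max_i inc[i]+dec[i]−1 = 9, with one witness 9, 38, 26, 23, 15, 14, 6, 3, 0.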